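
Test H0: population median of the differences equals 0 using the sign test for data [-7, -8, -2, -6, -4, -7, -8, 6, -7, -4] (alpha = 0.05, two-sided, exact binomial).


Step 1: Discard zero differences. Original n = 10; n_eff = number of nonzero differences = 10.
Nonzero differences (with sign): -7, -8, -2, -6, -4, -7, -8, +6, -7, -4
Step 2: Count signs: positive = 1, negative = 9.
Step 3: Under H0: P(positive) = 0.5, so the number of positives S ~ Bin(10, 0.5).
Step 4: Two-sided exact p-value = sum of Bin(10,0.5) probabilities at or below the observed probability = 0.021484.
Step 5: alpha = 0.05. reject H0.

n_eff = 10, pos = 1, neg = 9, p = 0.021484, reject H0.


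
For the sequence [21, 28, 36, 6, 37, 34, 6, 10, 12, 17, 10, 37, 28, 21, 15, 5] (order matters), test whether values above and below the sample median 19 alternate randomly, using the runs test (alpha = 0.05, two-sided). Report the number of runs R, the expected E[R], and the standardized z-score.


Step 1: Compute median = 19; label A = above, B = below.
Labels in order: AAABAABBBBBAAABB  (n_A = 8, n_B = 8)
Step 2: Count runs R = 6.
Step 3: Under H0 (random ordering), E[R] = 2*n_A*n_B/(n_A+n_B) + 1 = 2*8*8/16 + 1 = 9.0000.
        Var[R] = 2*n_A*n_B*(2*n_A*n_B - n_A - n_B) / ((n_A+n_B)^2 * (n_A+n_B-1)) = 14336/3840 = 3.7333.
        SD[R] = 1.9322.
Step 4: Continuity-corrected z = (R + 0.5 - E[R]) / SD[R] = (6 + 0.5 - 9.0000) / 1.9322 = -1.2939.
Step 5: Two-sided p-value via normal approximation = 2*(1 - Phi(|z|)) = 0.195709.
Step 6: alpha = 0.05. fail to reject H0.

R = 6, z = -1.2939, p = 0.195709, fail to reject H0.


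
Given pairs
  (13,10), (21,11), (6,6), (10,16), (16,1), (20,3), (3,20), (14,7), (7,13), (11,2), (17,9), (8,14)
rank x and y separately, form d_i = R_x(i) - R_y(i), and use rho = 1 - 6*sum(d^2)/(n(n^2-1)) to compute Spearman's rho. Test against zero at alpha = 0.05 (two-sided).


Step 1: Rank x and y separately (midranks; no ties here).
rank(x): 13->7, 21->12, 6->2, 10->5, 16->9, 20->11, 3->1, 14->8, 7->3, 11->6, 17->10, 8->4
rank(y): 10->7, 11->8, 6->4, 16->11, 1->1, 3->3, 20->12, 7->5, 13->9, 2->2, 9->6, 14->10
Step 2: d_i = R_x(i) - R_y(i); compute d_i^2.
  (7-7)^2=0, (12-8)^2=16, (2-4)^2=4, (5-11)^2=36, (9-1)^2=64, (11-3)^2=64, (1-12)^2=121, (8-5)^2=9, (3-9)^2=36, (6-2)^2=16, (10-6)^2=16, (4-10)^2=36
sum(d^2) = 418.
Step 3: rho = 1 - 6*418 / (12*(12^2 - 1)) = 1 - 2508/1716 = -0.461538.
Step 4: Under H0, t = rho * sqrt((n-2)/(1-rho^2)) = -1.6452 ~ t(10).
Step 5: Two-sided p-value from the t-distribution with 10 df = 0.130948.
Step 6: alpha = 0.05. fail to reject H0.

rho = -0.4615, p = 0.130948, fail to reject H0 at alpha = 0.05.


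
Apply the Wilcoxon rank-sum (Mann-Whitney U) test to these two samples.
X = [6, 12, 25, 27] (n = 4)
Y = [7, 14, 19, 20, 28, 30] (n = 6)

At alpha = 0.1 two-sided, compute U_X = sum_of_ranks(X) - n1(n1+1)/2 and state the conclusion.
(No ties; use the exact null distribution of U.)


Step 1: Combine and sort all 10 observations; assign midranks.
sorted (value, group): (6,X), (7,Y), (12,X), (14,Y), (19,Y), (20,Y), (25,X), (27,X), (28,Y), (30,Y)
ranks: 6->1, 7->2, 12->3, 14->4, 19->5, 20->6, 25->7, 27->8, 28->9, 30->10
Step 2: Rank sum for X: R1 = 1 + 3 + 7 + 8 = 19.
Step 3: U_X = R1 - n1(n1+1)/2 = 19 - 4*5/2 = 19 - 10 = 9.
       U_Y = n1*n2 - U_X = 24 - 9 = 15.
Step 4: No ties, so the exact null distribution of U (based on enumerating the C(10,4) = 210 equally likely rank assignments) gives the two-sided p-value.
Step 5: p-value = 0.609524; compare to alpha = 0.1. fail to reject H0.

U_X = 9, p = 0.609524, fail to reject H0 at alpha = 0.1.


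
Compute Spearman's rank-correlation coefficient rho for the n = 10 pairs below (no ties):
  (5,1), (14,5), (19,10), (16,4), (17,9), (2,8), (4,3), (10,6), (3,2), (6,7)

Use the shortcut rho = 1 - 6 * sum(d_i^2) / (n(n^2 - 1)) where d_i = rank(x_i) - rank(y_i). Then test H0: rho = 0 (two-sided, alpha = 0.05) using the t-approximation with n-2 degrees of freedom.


Step 1: Rank x and y separately (midranks; no ties here).
rank(x): 5->4, 14->7, 19->10, 16->8, 17->9, 2->1, 4->3, 10->6, 3->2, 6->5
rank(y): 1->1, 5->5, 10->10, 4->4, 9->9, 8->8, 3->3, 6->6, 2->2, 7->7
Step 2: d_i = R_x(i) - R_y(i); compute d_i^2.
  (4-1)^2=9, (7-5)^2=4, (10-10)^2=0, (8-4)^2=16, (9-9)^2=0, (1-8)^2=49, (3-3)^2=0, (6-6)^2=0, (2-2)^2=0, (5-7)^2=4
sum(d^2) = 82.
Step 3: rho = 1 - 6*82 / (10*(10^2 - 1)) = 1 - 492/990 = 0.503030.
Step 4: Under H0, t = rho * sqrt((n-2)/(1-rho^2)) = 1.6462 ~ t(8).
Step 5: Two-sided p-value from the t-distribution with 8 df = 0.138334.
Step 6: alpha = 0.05. fail to reject H0.

rho = 0.5030, p = 0.138334, fail to reject H0 at alpha = 0.05.


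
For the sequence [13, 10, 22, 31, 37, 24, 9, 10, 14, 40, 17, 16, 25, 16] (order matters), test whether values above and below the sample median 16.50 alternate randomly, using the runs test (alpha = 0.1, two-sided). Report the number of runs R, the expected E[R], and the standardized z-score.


Step 1: Compute median = 16.50; label A = above, B = below.
Labels in order: BBAAAABBBAABAB  (n_A = 7, n_B = 7)
Step 2: Count runs R = 7.
Step 3: Under H0 (random ordering), E[R] = 2*n_A*n_B/(n_A+n_B) + 1 = 2*7*7/14 + 1 = 8.0000.
        Var[R] = 2*n_A*n_B*(2*n_A*n_B - n_A - n_B) / ((n_A+n_B)^2 * (n_A+n_B-1)) = 8232/2548 = 3.2308.
        SD[R] = 1.7974.
Step 4: Continuity-corrected z = (R + 0.5 - E[R]) / SD[R] = (7 + 0.5 - 8.0000) / 1.7974 = -0.2782.
Step 5: Two-sided p-value via normal approximation = 2*(1 - Phi(|z|)) = 0.780879.
Step 6: alpha = 0.1. fail to reject H0.

R = 7, z = -0.2782, p = 0.780879, fail to reject H0.


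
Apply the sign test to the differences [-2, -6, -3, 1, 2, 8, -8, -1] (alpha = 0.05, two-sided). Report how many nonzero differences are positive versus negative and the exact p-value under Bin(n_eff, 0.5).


Step 1: Discard zero differences. Original n = 8; n_eff = number of nonzero differences = 8.
Nonzero differences (with sign): -2, -6, -3, +1, +2, +8, -8, -1
Step 2: Count signs: positive = 3, negative = 5.
Step 3: Under H0: P(positive) = 0.5, so the number of positives S ~ Bin(8, 0.5).
Step 4: Two-sided exact p-value = sum of Bin(8,0.5) probabilities at or below the observed probability = 0.726562.
Step 5: alpha = 0.05. fail to reject H0.

n_eff = 8, pos = 3, neg = 5, p = 0.726562, fail to reject H0.


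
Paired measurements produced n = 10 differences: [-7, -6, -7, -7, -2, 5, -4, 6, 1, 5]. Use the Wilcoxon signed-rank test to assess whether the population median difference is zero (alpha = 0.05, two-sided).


Step 1: Drop any zero differences (none here) and take |d_i|.
|d| = [7, 6, 7, 7, 2, 5, 4, 6, 1, 5]
Step 2: Midrank |d_i| (ties get averaged ranks).
ranks: |7|->9, |6|->6.5, |7|->9, |7|->9, |2|->2, |5|->4.5, |4|->3, |6|->6.5, |1|->1, |5|->4.5
Step 3: Attach original signs; sum ranks with positive sign and with negative sign.
W+ = 4.5 + 6.5 + 1 + 4.5 = 16.5
W- = 9 + 6.5 + 9 + 9 + 2 + 3 = 38.5
(Check: W+ + W- = 55 should equal n(n+1)/2 = 55.)
Step 4: Test statistic W = min(W+, W-) = 16.5.
Step 5: Ties in |d|, so use the tie-corrected normal approximation.
        E[W] = n(n+1)/4 = 10*11/4 = 27.5.
        Tie groups: |d|=5 (t=2), |d|=6 (t=2), |d|=7 (t=3); sum(t^3 - t) = 36.
        Var[W] = n(n+1)(2n+1)/24 - sum(t^3-t)/48 = 2310/24 - 36/48 = 95.5.
        z = (W - E[W]) / sqrt(Var[W]) = (16.5 - 27.5) / 9.7724 = -1.1256.
        Two-sided p = 2*Phi(z) = 0.260327.
Step 6: alpha = 0.05. fail to reject H0.

W+ = 16.5, W- = 38.5, W = min = 16.5, p = 0.260327, fail to reject H0.


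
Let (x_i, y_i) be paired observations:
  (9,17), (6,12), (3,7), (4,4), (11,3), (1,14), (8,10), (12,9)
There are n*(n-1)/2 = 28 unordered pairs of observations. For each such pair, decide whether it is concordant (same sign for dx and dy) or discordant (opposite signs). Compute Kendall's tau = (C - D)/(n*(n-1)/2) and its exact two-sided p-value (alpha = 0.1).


Step 1: Enumerate the 28 unordered pairs (i,j) with i<j and classify each by sign(x_j-x_i) * sign(y_j-y_i).
  (1,2):dx=-3,dy=-5->C; (1,3):dx=-6,dy=-10->C; (1,4):dx=-5,dy=-13->C; (1,5):dx=+2,dy=-14->D
  (1,6):dx=-8,dy=-3->C; (1,7):dx=-1,dy=-7->C; (1,8):dx=+3,dy=-8->D; (2,3):dx=-3,dy=-5->C
  (2,4):dx=-2,dy=-8->C; (2,5):dx=+5,dy=-9->D; (2,6):dx=-5,dy=+2->D; (2,7):dx=+2,dy=-2->D
  (2,8):dx=+6,dy=-3->D; (3,4):dx=+1,dy=-3->D; (3,5):dx=+8,dy=-4->D; (3,6):dx=-2,dy=+7->D
  (3,7):dx=+5,dy=+3->C; (3,8):dx=+9,dy=+2->C; (4,5):dx=+7,dy=-1->D; (4,6):dx=-3,dy=+10->D
  (4,7):dx=+4,dy=+6->C; (4,8):dx=+8,dy=+5->C; (5,6):dx=-10,dy=+11->D; (5,7):dx=-3,dy=+7->D
  (5,8):dx=+1,dy=+6->C; (6,7):dx=+7,dy=-4->D; (6,8):dx=+11,dy=-5->D; (7,8):dx=+4,dy=-1->D
Step 2: C = 12, D = 16, total pairs = 28.
Step 3: tau = (C - D)/(n(n-1)/2) = (12 - 16)/28 = -0.142857.
Step 4: Exact two-sided p-value (enumerate n! = 40320 permutations of y under H0): p = 0.719544.
Step 5: alpha = 0.1. fail to reject H0.

tau_b = -0.1429 (C=12, D=16), p = 0.719544, fail to reject H0.


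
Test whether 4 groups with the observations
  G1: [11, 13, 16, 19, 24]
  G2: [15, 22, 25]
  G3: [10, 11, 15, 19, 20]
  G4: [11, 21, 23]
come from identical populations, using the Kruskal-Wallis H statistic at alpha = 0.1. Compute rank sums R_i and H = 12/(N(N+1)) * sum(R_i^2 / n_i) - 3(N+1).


Step 1: Combine all N = 16 observations and assign midranks.
sorted (value, group, rank): (10,G3,1), (11,G1,3), (11,G3,3), (11,G4,3), (13,G1,5), (15,G2,6.5), (15,G3,6.5), (16,G1,8), (19,G1,9.5), (19,G3,9.5), (20,G3,11), (21,G4,12), (22,G2,13), (23,G4,14), (24,G1,15), (25,G2,16)
Step 2: Sum ranks within each group.
R_1 = 40.5 (n_1 = 5)
R_2 = 35.5 (n_2 = 3)
R_3 = 31 (n_3 = 5)
R_4 = 29 (n_4 = 3)
Step 3: H = 12/(N(N+1)) * sum(R_i^2/n_i) - 3(N+1)
     = 12/(16*17) * (40.5^2/5 + 35.5^2/3 + 31^2/5 + 29^2/3) - 3*17
     = 0.044118 * 1220.67 - 51
     = 2.852941.
Step 4: Ties present; correction factor C = 1 - 36/(16^3 - 16) = 0.991176. Corrected H = 2.852941 / 0.991176 = 2.878338.
Step 5: Under H0, H ~ chi^2(3); p-value = 0.410766.
Step 6: alpha = 0.1. fail to reject H0.

H = 2.8783, df = 3, p = 0.410766, fail to reject H0.


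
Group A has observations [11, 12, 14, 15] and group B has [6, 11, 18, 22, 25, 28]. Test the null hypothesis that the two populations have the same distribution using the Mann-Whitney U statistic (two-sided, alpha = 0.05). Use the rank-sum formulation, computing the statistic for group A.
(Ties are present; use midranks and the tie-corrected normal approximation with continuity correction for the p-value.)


Step 1: Combine and sort all 10 observations; assign midranks.
sorted (value, group): (6,Y), (11,X), (11,Y), (12,X), (14,X), (15,X), (18,Y), (22,Y), (25,Y), (28,Y)
ranks: 6->1, 11->2.5, 11->2.5, 12->4, 14->5, 15->6, 18->7, 22->8, 25->9, 28->10
Step 2: Rank sum for X: R1 = 2.5 + 4 + 5 + 6 = 17.5.
Step 3: U_X = R1 - n1(n1+1)/2 = 17.5 - 4*5/2 = 17.5 - 10 = 7.5.
       U_Y = n1*n2 - U_X = 24 - 7.5 = 16.5.
Step 4: Ties are present, so use the tie-corrected normal approximation (with continuity correction) for the p-value.
Step 5: p-value = 0.392330; compare to alpha = 0.05. fail to reject H0.

U_X = 7.5, p = 0.392330, fail to reject H0 at alpha = 0.05.


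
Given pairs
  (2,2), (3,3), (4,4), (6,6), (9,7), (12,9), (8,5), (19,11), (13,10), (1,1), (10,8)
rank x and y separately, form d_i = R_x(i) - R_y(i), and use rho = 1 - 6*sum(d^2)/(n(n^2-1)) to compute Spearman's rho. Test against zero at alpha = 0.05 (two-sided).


Step 1: Rank x and y separately (midranks; no ties here).
rank(x): 2->2, 3->3, 4->4, 6->5, 9->7, 12->9, 8->6, 19->11, 13->10, 1->1, 10->8
rank(y): 2->2, 3->3, 4->4, 6->6, 7->7, 9->9, 5->5, 11->11, 10->10, 1->1, 8->8
Step 2: d_i = R_x(i) - R_y(i); compute d_i^2.
  (2-2)^2=0, (3-3)^2=0, (4-4)^2=0, (5-6)^2=1, (7-7)^2=0, (9-9)^2=0, (6-5)^2=1, (11-11)^2=0, (10-10)^2=0, (1-1)^2=0, (8-8)^2=0
sum(d^2) = 2.
Step 3: rho = 1 - 6*2 / (11*(11^2 - 1)) = 1 - 12/1320 = 0.990909.
Step 4: Under H0, t = rho * sqrt((n-2)/(1-rho^2)) = 22.0966 ~ t(9).
Step 5: Two-sided p-value from the t-distribution with 9 df = 0.000000.
Step 6: alpha = 0.05. reject H0.

rho = 0.9909, p = 0.000000, reject H0 at alpha = 0.05.


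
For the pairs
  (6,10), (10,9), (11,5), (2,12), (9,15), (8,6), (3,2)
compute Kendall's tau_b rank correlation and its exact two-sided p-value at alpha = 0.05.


Step 1: Enumerate the 21 unordered pairs (i,j) with i<j and classify each by sign(x_j-x_i) * sign(y_j-y_i).
  (1,2):dx=+4,dy=-1->D; (1,3):dx=+5,dy=-5->D; (1,4):dx=-4,dy=+2->D; (1,5):dx=+3,dy=+5->C
  (1,6):dx=+2,dy=-4->D; (1,7):dx=-3,dy=-8->C; (2,3):dx=+1,dy=-4->D; (2,4):dx=-8,dy=+3->D
  (2,5):dx=-1,dy=+6->D; (2,6):dx=-2,dy=-3->C; (2,7):dx=-7,dy=-7->C; (3,4):dx=-9,dy=+7->D
  (3,5):dx=-2,dy=+10->D; (3,6):dx=-3,dy=+1->D; (3,7):dx=-8,dy=-3->C; (4,5):dx=+7,dy=+3->C
  (4,6):dx=+6,dy=-6->D; (4,7):dx=+1,dy=-10->D; (5,6):dx=-1,dy=-9->C; (5,7):dx=-6,dy=-13->C
  (6,7):dx=-5,dy=-4->C
Step 2: C = 9, D = 12, total pairs = 21.
Step 3: tau = (C - D)/(n(n-1)/2) = (9 - 12)/21 = -0.142857.
Step 4: Exact two-sided p-value (enumerate n! = 5040 permutations of y under H0): p = 0.772619.
Step 5: alpha = 0.05. fail to reject H0.

tau_b = -0.1429 (C=9, D=12), p = 0.772619, fail to reject H0.


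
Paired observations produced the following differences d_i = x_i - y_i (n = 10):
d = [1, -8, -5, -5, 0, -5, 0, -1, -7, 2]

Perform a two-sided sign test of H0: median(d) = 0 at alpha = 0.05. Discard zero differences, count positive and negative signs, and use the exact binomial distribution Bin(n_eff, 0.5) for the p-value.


Step 1: Discard zero differences. Original n = 10; n_eff = number of nonzero differences = 8.
Nonzero differences (with sign): +1, -8, -5, -5, -5, -1, -7, +2
Step 2: Count signs: positive = 2, negative = 6.
Step 3: Under H0: P(positive) = 0.5, so the number of positives S ~ Bin(8, 0.5).
Step 4: Two-sided exact p-value = sum of Bin(8,0.5) probabilities at or below the observed probability = 0.289062.
Step 5: alpha = 0.05. fail to reject H0.

n_eff = 8, pos = 2, neg = 6, p = 0.289062, fail to reject H0.


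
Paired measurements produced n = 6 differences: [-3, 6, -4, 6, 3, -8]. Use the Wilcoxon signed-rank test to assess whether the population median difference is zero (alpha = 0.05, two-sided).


Step 1: Drop any zero differences (none here) and take |d_i|.
|d| = [3, 6, 4, 6, 3, 8]
Step 2: Midrank |d_i| (ties get averaged ranks).
ranks: |3|->1.5, |6|->4.5, |4|->3, |6|->4.5, |3|->1.5, |8|->6
Step 3: Attach original signs; sum ranks with positive sign and with negative sign.
W+ = 4.5 + 4.5 + 1.5 = 10.5
W- = 1.5 + 3 + 6 = 10.5
(Check: W+ + W- = 21 should equal n(n+1)/2 = 21.)
Step 4: Test statistic W = min(W+, W-) = 10.5.
Step 5: Ties in |d|, so use the tie-corrected normal approximation.
        E[W] = n(n+1)/4 = 6*7/4 = 10.5.
        Tie groups: |d|=3 (t=2), |d|=6 (t=2); sum(t^3 - t) = 12.
        Var[W] = n(n+1)(2n+1)/24 - sum(t^3-t)/48 = 546/24 - 12/48 = 22.5.
        z = (W - E[W]) / sqrt(Var[W]) = (10.5 - 10.5) / 4.7434 = 0.0000.
        Two-sided p = 2*Phi(z) = 1.000000.
Step 6: alpha = 0.05. fail to reject H0.

W+ = 10.5, W- = 10.5, W = min = 10.5, p = 1.000000, fail to reject H0.


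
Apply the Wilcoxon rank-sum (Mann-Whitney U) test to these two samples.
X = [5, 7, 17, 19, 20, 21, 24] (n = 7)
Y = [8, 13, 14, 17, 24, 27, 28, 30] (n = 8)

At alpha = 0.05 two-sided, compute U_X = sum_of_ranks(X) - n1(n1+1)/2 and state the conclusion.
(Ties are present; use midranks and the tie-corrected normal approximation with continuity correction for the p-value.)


Step 1: Combine and sort all 15 observations; assign midranks.
sorted (value, group): (5,X), (7,X), (8,Y), (13,Y), (14,Y), (17,X), (17,Y), (19,X), (20,X), (21,X), (24,X), (24,Y), (27,Y), (28,Y), (30,Y)
ranks: 5->1, 7->2, 8->3, 13->4, 14->5, 17->6.5, 17->6.5, 19->8, 20->9, 21->10, 24->11.5, 24->11.5, 27->13, 28->14, 30->15
Step 2: Rank sum for X: R1 = 1 + 2 + 6.5 + 8 + 9 + 10 + 11.5 = 48.
Step 3: U_X = R1 - n1(n1+1)/2 = 48 - 7*8/2 = 48 - 28 = 20.
       U_Y = n1*n2 - U_X = 56 - 20 = 36.
Step 4: Ties are present, so use the tie-corrected normal approximation (with continuity correction) for the p-value.
Step 5: p-value = 0.384568; compare to alpha = 0.05. fail to reject H0.

U_X = 20, p = 0.384568, fail to reject H0 at alpha = 0.05.


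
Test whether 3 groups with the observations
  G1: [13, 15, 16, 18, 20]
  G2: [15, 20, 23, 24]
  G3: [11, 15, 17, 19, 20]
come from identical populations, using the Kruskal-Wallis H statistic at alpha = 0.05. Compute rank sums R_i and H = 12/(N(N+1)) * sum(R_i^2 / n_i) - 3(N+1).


Step 1: Combine all N = 14 observations and assign midranks.
sorted (value, group, rank): (11,G3,1), (13,G1,2), (15,G1,4), (15,G2,4), (15,G3,4), (16,G1,6), (17,G3,7), (18,G1,8), (19,G3,9), (20,G1,11), (20,G2,11), (20,G3,11), (23,G2,13), (24,G2,14)
Step 2: Sum ranks within each group.
R_1 = 31 (n_1 = 5)
R_2 = 42 (n_2 = 4)
R_3 = 32 (n_3 = 5)
Step 3: H = 12/(N(N+1)) * sum(R_i^2/n_i) - 3(N+1)
     = 12/(14*15) * (31^2/5 + 42^2/4 + 32^2/5) - 3*15
     = 0.057143 * 838 - 45
     = 2.885714.
Step 4: Ties present; correction factor C = 1 - 48/(14^3 - 14) = 0.982418. Corrected H = 2.885714 / 0.982418 = 2.937360.
Step 5: Under H0, H ~ chi^2(2); p-value = 0.230229.
Step 6: alpha = 0.05. fail to reject H0.

H = 2.9374, df = 2, p = 0.230229, fail to reject H0.


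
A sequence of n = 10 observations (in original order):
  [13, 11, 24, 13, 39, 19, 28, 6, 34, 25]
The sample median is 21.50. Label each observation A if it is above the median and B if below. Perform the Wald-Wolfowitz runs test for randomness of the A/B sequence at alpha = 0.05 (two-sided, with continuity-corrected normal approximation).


Step 1: Compute median = 21.50; label A = above, B = below.
Labels in order: BBABABABAA  (n_A = 5, n_B = 5)
Step 2: Count runs R = 8.
Step 3: Under H0 (random ordering), E[R] = 2*n_A*n_B/(n_A+n_B) + 1 = 2*5*5/10 + 1 = 6.0000.
        Var[R] = 2*n_A*n_B*(2*n_A*n_B - n_A - n_B) / ((n_A+n_B)^2 * (n_A+n_B-1)) = 2000/900 = 2.2222.
        SD[R] = 1.4907.
Step 4: Continuity-corrected z = (R - 0.5 - E[R]) / SD[R] = (8 - 0.5 - 6.0000) / 1.4907 = 1.0062.
Step 5: Two-sided p-value via normal approximation = 2*(1 - Phi(|z|)) = 0.314305.
Step 6: alpha = 0.05. fail to reject H0.

R = 8, z = 1.0062, p = 0.314305, fail to reject H0.


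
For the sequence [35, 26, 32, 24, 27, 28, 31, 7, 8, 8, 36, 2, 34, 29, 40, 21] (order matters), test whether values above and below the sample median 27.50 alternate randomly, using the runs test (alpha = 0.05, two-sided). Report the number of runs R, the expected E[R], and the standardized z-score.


Step 1: Compute median = 27.50; label A = above, B = below.
Labels in order: ABABBAABBBABAAAB  (n_A = 8, n_B = 8)
Step 2: Count runs R = 10.
Step 3: Under H0 (random ordering), E[R] = 2*n_A*n_B/(n_A+n_B) + 1 = 2*8*8/16 + 1 = 9.0000.
        Var[R] = 2*n_A*n_B*(2*n_A*n_B - n_A - n_B) / ((n_A+n_B)^2 * (n_A+n_B-1)) = 14336/3840 = 3.7333.
        SD[R] = 1.9322.
Step 4: Continuity-corrected z = (R - 0.5 - E[R]) / SD[R] = (10 - 0.5 - 9.0000) / 1.9322 = 0.2588.
Step 5: Two-sided p-value via normal approximation = 2*(1 - Phi(|z|)) = 0.795809.
Step 6: alpha = 0.05. fail to reject H0.

R = 10, z = 0.2588, p = 0.795809, fail to reject H0.


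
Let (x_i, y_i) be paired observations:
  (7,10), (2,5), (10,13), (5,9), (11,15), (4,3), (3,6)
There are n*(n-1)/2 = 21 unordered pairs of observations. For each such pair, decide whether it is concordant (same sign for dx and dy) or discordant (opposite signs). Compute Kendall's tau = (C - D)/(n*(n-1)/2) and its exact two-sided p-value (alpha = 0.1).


Step 1: Enumerate the 21 unordered pairs (i,j) with i<j and classify each by sign(x_j-x_i) * sign(y_j-y_i).
  (1,2):dx=-5,dy=-5->C; (1,3):dx=+3,dy=+3->C; (1,4):dx=-2,dy=-1->C; (1,5):dx=+4,dy=+5->C
  (1,6):dx=-3,dy=-7->C; (1,7):dx=-4,dy=-4->C; (2,3):dx=+8,dy=+8->C; (2,4):dx=+3,dy=+4->C
  (2,5):dx=+9,dy=+10->C; (2,6):dx=+2,dy=-2->D; (2,7):dx=+1,dy=+1->C; (3,4):dx=-5,dy=-4->C
  (3,5):dx=+1,dy=+2->C; (3,6):dx=-6,dy=-10->C; (3,7):dx=-7,dy=-7->C; (4,5):dx=+6,dy=+6->C
  (4,6):dx=-1,dy=-6->C; (4,7):dx=-2,dy=-3->C; (5,6):dx=-7,dy=-12->C; (5,7):dx=-8,dy=-9->C
  (6,7):dx=-1,dy=+3->D
Step 2: C = 19, D = 2, total pairs = 21.
Step 3: tau = (C - D)/(n(n-1)/2) = (19 - 2)/21 = 0.809524.
Step 4: Exact two-sided p-value (enumerate n! = 5040 permutations of y under H0): p = 0.010714.
Step 5: alpha = 0.1. reject H0.

tau_b = 0.8095 (C=19, D=2), p = 0.010714, reject H0.


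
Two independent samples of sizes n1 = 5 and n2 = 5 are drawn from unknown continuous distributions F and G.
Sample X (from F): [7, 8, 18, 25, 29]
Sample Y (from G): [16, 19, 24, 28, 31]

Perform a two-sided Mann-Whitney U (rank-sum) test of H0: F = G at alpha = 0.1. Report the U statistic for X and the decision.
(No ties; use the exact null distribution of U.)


Step 1: Combine and sort all 10 observations; assign midranks.
sorted (value, group): (7,X), (8,X), (16,Y), (18,X), (19,Y), (24,Y), (25,X), (28,Y), (29,X), (31,Y)
ranks: 7->1, 8->2, 16->3, 18->4, 19->5, 24->6, 25->7, 28->8, 29->9, 31->10
Step 2: Rank sum for X: R1 = 1 + 2 + 4 + 7 + 9 = 23.
Step 3: U_X = R1 - n1(n1+1)/2 = 23 - 5*6/2 = 23 - 15 = 8.
       U_Y = n1*n2 - U_X = 25 - 8 = 17.
Step 4: No ties, so the exact null distribution of U (based on enumerating the C(10,5) = 252 equally likely rank assignments) gives the two-sided p-value.
Step 5: p-value = 0.420635; compare to alpha = 0.1. fail to reject H0.

U_X = 8, p = 0.420635, fail to reject H0 at alpha = 0.1.


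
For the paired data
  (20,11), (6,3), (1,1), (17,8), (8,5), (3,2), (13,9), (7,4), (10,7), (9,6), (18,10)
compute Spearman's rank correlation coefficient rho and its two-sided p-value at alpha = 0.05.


Step 1: Rank x and y separately (midranks; no ties here).
rank(x): 20->11, 6->3, 1->1, 17->9, 8->5, 3->2, 13->8, 7->4, 10->7, 9->6, 18->10
rank(y): 11->11, 3->3, 1->1, 8->8, 5->5, 2->2, 9->9, 4->4, 7->7, 6->6, 10->10
Step 2: d_i = R_x(i) - R_y(i); compute d_i^2.
  (11-11)^2=0, (3-3)^2=0, (1-1)^2=0, (9-8)^2=1, (5-5)^2=0, (2-2)^2=0, (8-9)^2=1, (4-4)^2=0, (7-7)^2=0, (6-6)^2=0, (10-10)^2=0
sum(d^2) = 2.
Step 3: rho = 1 - 6*2 / (11*(11^2 - 1)) = 1 - 12/1320 = 0.990909.
Step 4: Under H0, t = rho * sqrt((n-2)/(1-rho^2)) = 22.0966 ~ t(9).
Step 5: Two-sided p-value from the t-distribution with 9 df = 0.000000.
Step 6: alpha = 0.05. reject H0.

rho = 0.9909, p = 0.000000, reject H0 at alpha = 0.05.


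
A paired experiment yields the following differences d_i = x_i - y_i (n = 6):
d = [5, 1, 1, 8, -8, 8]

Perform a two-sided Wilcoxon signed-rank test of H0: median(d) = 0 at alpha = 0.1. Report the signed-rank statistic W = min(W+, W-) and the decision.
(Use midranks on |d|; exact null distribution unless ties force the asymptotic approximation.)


Step 1: Drop any zero differences (none here) and take |d_i|.
|d| = [5, 1, 1, 8, 8, 8]
Step 2: Midrank |d_i| (ties get averaged ranks).
ranks: |5|->3, |1|->1.5, |1|->1.5, |8|->5, |8|->5, |8|->5
Step 3: Attach original signs; sum ranks with positive sign and with negative sign.
W+ = 3 + 1.5 + 1.5 + 5 + 5 = 16
W- = 5 = 5
(Check: W+ + W- = 21 should equal n(n+1)/2 = 21.)
Step 4: Test statistic W = min(W+, W-) = 5.
Step 5: Ties in |d|, so use the tie-corrected normal approximation.
        E[W] = n(n+1)/4 = 6*7/4 = 10.5.
        Tie groups: |d|=1 (t=2), |d|=8 (t=3); sum(t^3 - t) = 30.
        Var[W] = n(n+1)(2n+1)/24 - sum(t^3-t)/48 = 546/24 - 30/48 = 22.125.
        z = (W - E[W]) / sqrt(Var[W]) = (5 - 10.5) / 4.7037 = -1.1693.
        Two-sided p = 2*Phi(z) = 0.242288.
Step 6: alpha = 0.1. fail to reject H0.

W+ = 16, W- = 5, W = min = 5, p = 0.242288, fail to reject H0.


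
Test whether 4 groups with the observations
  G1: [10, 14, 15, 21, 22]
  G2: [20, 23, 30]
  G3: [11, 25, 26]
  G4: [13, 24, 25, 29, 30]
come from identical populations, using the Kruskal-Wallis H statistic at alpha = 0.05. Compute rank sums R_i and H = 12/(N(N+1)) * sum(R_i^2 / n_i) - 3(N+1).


Step 1: Combine all N = 16 observations and assign midranks.
sorted (value, group, rank): (10,G1,1), (11,G3,2), (13,G4,3), (14,G1,4), (15,G1,5), (20,G2,6), (21,G1,7), (22,G1,8), (23,G2,9), (24,G4,10), (25,G3,11.5), (25,G4,11.5), (26,G3,13), (29,G4,14), (30,G2,15.5), (30,G4,15.5)
Step 2: Sum ranks within each group.
R_1 = 25 (n_1 = 5)
R_2 = 30.5 (n_2 = 3)
R_3 = 26.5 (n_3 = 3)
R_4 = 54 (n_4 = 5)
Step 3: H = 12/(N(N+1)) * sum(R_i^2/n_i) - 3(N+1)
     = 12/(16*17) * (25^2/5 + 30.5^2/3 + 26.5^2/3 + 54^2/5) - 3*17
     = 0.044118 * 1252.37 - 51
     = 4.251471.
Step 4: Ties present; correction factor C = 1 - 12/(16^3 - 16) = 0.997059. Corrected H = 4.251471 / 0.997059 = 4.264012.
Step 5: Under H0, H ~ chi^2(3); p-value = 0.234331.
Step 6: alpha = 0.05. fail to reject H0.

H = 4.2640, df = 3, p = 0.234331, fail to reject H0.


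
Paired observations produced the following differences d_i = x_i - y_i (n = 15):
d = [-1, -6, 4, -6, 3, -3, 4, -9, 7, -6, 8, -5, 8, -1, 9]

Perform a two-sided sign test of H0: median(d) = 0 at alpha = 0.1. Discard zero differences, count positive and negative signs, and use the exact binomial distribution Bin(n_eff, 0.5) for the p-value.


Step 1: Discard zero differences. Original n = 15; n_eff = number of nonzero differences = 15.
Nonzero differences (with sign): -1, -6, +4, -6, +3, -3, +4, -9, +7, -6, +8, -5, +8, -1, +9
Step 2: Count signs: positive = 7, negative = 8.
Step 3: Under H0: P(positive) = 0.5, so the number of positives S ~ Bin(15, 0.5).
Step 4: Two-sided exact p-value = sum of Bin(15,0.5) probabilities at or below the observed probability = 1.000000.
Step 5: alpha = 0.1. fail to reject H0.

n_eff = 15, pos = 7, neg = 8, p = 1.000000, fail to reject H0.


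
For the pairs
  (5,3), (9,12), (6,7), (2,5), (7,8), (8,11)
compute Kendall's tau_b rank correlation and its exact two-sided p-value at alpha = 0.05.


Step 1: Enumerate the 15 unordered pairs (i,j) with i<j and classify each by sign(x_j-x_i) * sign(y_j-y_i).
  (1,2):dx=+4,dy=+9->C; (1,3):dx=+1,dy=+4->C; (1,4):dx=-3,dy=+2->D; (1,5):dx=+2,dy=+5->C
  (1,6):dx=+3,dy=+8->C; (2,3):dx=-3,dy=-5->C; (2,4):dx=-7,dy=-7->C; (2,5):dx=-2,dy=-4->C
  (2,6):dx=-1,dy=-1->C; (3,4):dx=-4,dy=-2->C; (3,5):dx=+1,dy=+1->C; (3,6):dx=+2,dy=+4->C
  (4,5):dx=+5,dy=+3->C; (4,6):dx=+6,dy=+6->C; (5,6):dx=+1,dy=+3->C
Step 2: C = 14, D = 1, total pairs = 15.
Step 3: tau = (C - D)/(n(n-1)/2) = (14 - 1)/15 = 0.866667.
Step 4: Exact two-sided p-value (enumerate n! = 720 permutations of y under H0): p = 0.016667.
Step 5: alpha = 0.05. reject H0.

tau_b = 0.8667 (C=14, D=1), p = 0.016667, reject H0.


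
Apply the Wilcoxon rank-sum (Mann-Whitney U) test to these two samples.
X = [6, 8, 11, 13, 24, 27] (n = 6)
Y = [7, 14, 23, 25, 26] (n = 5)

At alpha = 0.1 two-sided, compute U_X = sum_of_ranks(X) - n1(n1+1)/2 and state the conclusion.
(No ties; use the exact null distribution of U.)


Step 1: Combine and sort all 11 observations; assign midranks.
sorted (value, group): (6,X), (7,Y), (8,X), (11,X), (13,X), (14,Y), (23,Y), (24,X), (25,Y), (26,Y), (27,X)
ranks: 6->1, 7->2, 8->3, 11->4, 13->5, 14->6, 23->7, 24->8, 25->9, 26->10, 27->11
Step 2: Rank sum for X: R1 = 1 + 3 + 4 + 5 + 8 + 11 = 32.
Step 3: U_X = R1 - n1(n1+1)/2 = 32 - 6*7/2 = 32 - 21 = 11.
       U_Y = n1*n2 - U_X = 30 - 11 = 19.
Step 4: No ties, so the exact null distribution of U (based on enumerating the C(11,6) = 462 equally likely rank assignments) gives the two-sided p-value.
Step 5: p-value = 0.536797; compare to alpha = 0.1. fail to reject H0.

U_X = 11, p = 0.536797, fail to reject H0 at alpha = 0.1.


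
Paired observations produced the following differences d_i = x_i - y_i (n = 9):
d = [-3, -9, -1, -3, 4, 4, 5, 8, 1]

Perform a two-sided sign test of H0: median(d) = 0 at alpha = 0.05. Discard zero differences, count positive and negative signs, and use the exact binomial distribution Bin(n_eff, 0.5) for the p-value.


Step 1: Discard zero differences. Original n = 9; n_eff = number of nonzero differences = 9.
Nonzero differences (with sign): -3, -9, -1, -3, +4, +4, +5, +8, +1
Step 2: Count signs: positive = 5, negative = 4.
Step 3: Under H0: P(positive) = 0.5, so the number of positives S ~ Bin(9, 0.5).
Step 4: Two-sided exact p-value = sum of Bin(9,0.5) probabilities at or below the observed probability = 1.000000.
Step 5: alpha = 0.05. fail to reject H0.

n_eff = 9, pos = 5, neg = 4, p = 1.000000, fail to reject H0.


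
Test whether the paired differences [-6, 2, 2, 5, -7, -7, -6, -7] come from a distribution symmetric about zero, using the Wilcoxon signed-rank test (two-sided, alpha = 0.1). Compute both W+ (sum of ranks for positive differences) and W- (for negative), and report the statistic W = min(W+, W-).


Step 1: Drop any zero differences (none here) and take |d_i|.
|d| = [6, 2, 2, 5, 7, 7, 6, 7]
Step 2: Midrank |d_i| (ties get averaged ranks).
ranks: |6|->4.5, |2|->1.5, |2|->1.5, |5|->3, |7|->7, |7|->7, |6|->4.5, |7|->7
Step 3: Attach original signs; sum ranks with positive sign and with negative sign.
W+ = 1.5 + 1.5 + 3 = 6
W- = 4.5 + 7 + 7 + 4.5 + 7 = 30
(Check: W+ + W- = 36 should equal n(n+1)/2 = 36.)
Step 4: Test statistic W = min(W+, W-) = 6.
Step 5: Ties in |d|, so use the tie-corrected normal approximation.
        E[W] = n(n+1)/4 = 8*9/4 = 18.
        Tie groups: |d|=2 (t=2), |d|=6 (t=2), |d|=7 (t=3); sum(t^3 - t) = 36.
        Var[W] = n(n+1)(2n+1)/24 - sum(t^3-t)/48 = 1224/24 - 36/48 = 50.25.
        z = (W - E[W]) / sqrt(Var[W]) = (6 - 18) / 7.0887 = -1.6928.
        Two-sided p = 2*Phi(z) = 0.090488.
Step 6: alpha = 0.1. reject H0.

W+ = 6, W- = 30, W = min = 6, p = 0.090488, reject H0.


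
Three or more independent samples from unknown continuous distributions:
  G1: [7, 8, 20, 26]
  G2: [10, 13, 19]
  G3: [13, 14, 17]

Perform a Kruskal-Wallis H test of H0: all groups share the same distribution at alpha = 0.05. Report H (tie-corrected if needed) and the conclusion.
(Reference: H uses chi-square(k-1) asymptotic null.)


Step 1: Combine all N = 10 observations and assign midranks.
sorted (value, group, rank): (7,G1,1), (8,G1,2), (10,G2,3), (13,G2,4.5), (13,G3,4.5), (14,G3,6), (17,G3,7), (19,G2,8), (20,G1,9), (26,G1,10)
Step 2: Sum ranks within each group.
R_1 = 22 (n_1 = 4)
R_2 = 15.5 (n_2 = 3)
R_3 = 17.5 (n_3 = 3)
Step 3: H = 12/(N(N+1)) * sum(R_i^2/n_i) - 3(N+1)
     = 12/(10*11) * (22^2/4 + 15.5^2/3 + 17.5^2/3) - 3*11
     = 0.109091 * 303.167 - 33
     = 0.072727.
Step 4: Ties present; correction factor C = 1 - 6/(10^3 - 10) = 0.993939. Corrected H = 0.072727 / 0.993939 = 0.073171.
Step 5: Under H0, H ~ chi^2(2); p-value = 0.964076.
Step 6: alpha = 0.05. fail to reject H0.

H = 0.0732, df = 2, p = 0.964076, fail to reject H0.


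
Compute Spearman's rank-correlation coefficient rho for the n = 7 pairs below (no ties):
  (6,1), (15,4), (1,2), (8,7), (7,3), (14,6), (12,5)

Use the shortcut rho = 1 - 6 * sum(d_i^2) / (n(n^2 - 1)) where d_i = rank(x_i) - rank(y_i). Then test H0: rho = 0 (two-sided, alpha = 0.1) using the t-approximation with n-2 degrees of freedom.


Step 1: Rank x and y separately (midranks; no ties here).
rank(x): 6->2, 15->7, 1->1, 8->4, 7->3, 14->6, 12->5
rank(y): 1->1, 4->4, 2->2, 7->7, 3->3, 6->6, 5->5
Step 2: d_i = R_x(i) - R_y(i); compute d_i^2.
  (2-1)^2=1, (7-4)^2=9, (1-2)^2=1, (4-7)^2=9, (3-3)^2=0, (6-6)^2=0, (5-5)^2=0
sum(d^2) = 20.
Step 3: rho = 1 - 6*20 / (7*(7^2 - 1)) = 1 - 120/336 = 0.642857.
Step 4: Under H0, t = rho * sqrt((n-2)/(1-rho^2)) = 1.8766 ~ t(5).
Step 5: Two-sided p-value from the t-distribution with 5 df = 0.119392.
Step 6: alpha = 0.1. fail to reject H0.

rho = 0.6429, p = 0.119392, fail to reject H0 at alpha = 0.1.


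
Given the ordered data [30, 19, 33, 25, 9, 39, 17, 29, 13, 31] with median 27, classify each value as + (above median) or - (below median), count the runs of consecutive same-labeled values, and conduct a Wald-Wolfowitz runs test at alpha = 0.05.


Step 1: Compute median = 27; label A = above, B = below.
Labels in order: ABABBABABA  (n_A = 5, n_B = 5)
Step 2: Count runs R = 9.
Step 3: Under H0 (random ordering), E[R] = 2*n_A*n_B/(n_A+n_B) + 1 = 2*5*5/10 + 1 = 6.0000.
        Var[R] = 2*n_A*n_B*(2*n_A*n_B - n_A - n_B) / ((n_A+n_B)^2 * (n_A+n_B-1)) = 2000/900 = 2.2222.
        SD[R] = 1.4907.
Step 4: Continuity-corrected z = (R - 0.5 - E[R]) / SD[R] = (9 - 0.5 - 6.0000) / 1.4907 = 1.6771.
Step 5: Two-sided p-value via normal approximation = 2*(1 - Phi(|z|)) = 0.093533.
Step 6: alpha = 0.05. fail to reject H0.

R = 9, z = 1.6771, p = 0.093533, fail to reject H0.


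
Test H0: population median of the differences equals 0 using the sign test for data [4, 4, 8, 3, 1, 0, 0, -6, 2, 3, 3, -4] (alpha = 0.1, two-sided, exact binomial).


Step 1: Discard zero differences. Original n = 12; n_eff = number of nonzero differences = 10.
Nonzero differences (with sign): +4, +4, +8, +3, +1, -6, +2, +3, +3, -4
Step 2: Count signs: positive = 8, negative = 2.
Step 3: Under H0: P(positive) = 0.5, so the number of positives S ~ Bin(10, 0.5).
Step 4: Two-sided exact p-value = sum of Bin(10,0.5) probabilities at or below the observed probability = 0.109375.
Step 5: alpha = 0.1. fail to reject H0.

n_eff = 10, pos = 8, neg = 2, p = 0.109375, fail to reject H0.


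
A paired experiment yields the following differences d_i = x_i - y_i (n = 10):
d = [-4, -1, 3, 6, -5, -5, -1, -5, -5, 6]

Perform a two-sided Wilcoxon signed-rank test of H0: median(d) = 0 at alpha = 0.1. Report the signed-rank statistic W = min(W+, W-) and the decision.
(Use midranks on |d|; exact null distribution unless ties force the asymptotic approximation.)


Step 1: Drop any zero differences (none here) and take |d_i|.
|d| = [4, 1, 3, 6, 5, 5, 1, 5, 5, 6]
Step 2: Midrank |d_i| (ties get averaged ranks).
ranks: |4|->4, |1|->1.5, |3|->3, |6|->9.5, |5|->6.5, |5|->6.5, |1|->1.5, |5|->6.5, |5|->6.5, |6|->9.5
Step 3: Attach original signs; sum ranks with positive sign and with negative sign.
W+ = 3 + 9.5 + 9.5 = 22
W- = 4 + 1.5 + 6.5 + 6.5 + 1.5 + 6.5 + 6.5 = 33
(Check: W+ + W- = 55 should equal n(n+1)/2 = 55.)
Step 4: Test statistic W = min(W+, W-) = 22.
Step 5: Ties in |d|, so use the tie-corrected normal approximation.
        E[W] = n(n+1)/4 = 10*11/4 = 27.5.
        Tie groups: |d|=1 (t=2), |d|=5 (t=4), |d|=6 (t=2); sum(t^3 - t) = 72.
        Var[W] = n(n+1)(2n+1)/24 - sum(t^3-t)/48 = 2310/24 - 72/48 = 94.75.
        z = (W - E[W]) / sqrt(Var[W]) = (22 - 27.5) / 9.7340 = -0.5650.
        Two-sided p = 2*Phi(z) = 0.572052.
Step 6: alpha = 0.1. fail to reject H0.

W+ = 22, W- = 33, W = min = 22, p = 0.572052, fail to reject H0.


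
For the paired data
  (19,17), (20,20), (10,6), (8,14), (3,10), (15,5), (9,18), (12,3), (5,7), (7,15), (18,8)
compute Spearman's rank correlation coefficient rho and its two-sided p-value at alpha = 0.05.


Step 1: Rank x and y separately (midranks; no ties here).
rank(x): 19->10, 20->11, 10->6, 8->4, 3->1, 15->8, 9->5, 12->7, 5->2, 7->3, 18->9
rank(y): 17->9, 20->11, 6->3, 14->7, 10->6, 5->2, 18->10, 3->1, 7->4, 15->8, 8->5
Step 2: d_i = R_x(i) - R_y(i); compute d_i^2.
  (10-9)^2=1, (11-11)^2=0, (6-3)^2=9, (4-7)^2=9, (1-6)^2=25, (8-2)^2=36, (5-10)^2=25, (7-1)^2=36, (2-4)^2=4, (3-8)^2=25, (9-5)^2=16
sum(d^2) = 186.
Step 3: rho = 1 - 6*186 / (11*(11^2 - 1)) = 1 - 1116/1320 = 0.154545.
Step 4: Under H0, t = rho * sqrt((n-2)/(1-rho^2)) = 0.4693 ~ t(9).
Step 5: Two-sided p-value from the t-distribution with 9 df = 0.650034.
Step 6: alpha = 0.05. fail to reject H0.

rho = 0.1545, p = 0.650034, fail to reject H0 at alpha = 0.05.


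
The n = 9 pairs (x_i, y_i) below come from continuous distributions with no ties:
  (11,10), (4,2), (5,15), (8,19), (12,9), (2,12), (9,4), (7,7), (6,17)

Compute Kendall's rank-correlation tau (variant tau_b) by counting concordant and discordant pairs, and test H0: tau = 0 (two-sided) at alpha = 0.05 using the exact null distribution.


Step 1: Enumerate the 36 unordered pairs (i,j) with i<j and classify each by sign(x_j-x_i) * sign(y_j-y_i).
  (1,2):dx=-7,dy=-8->C; (1,3):dx=-6,dy=+5->D; (1,4):dx=-3,dy=+9->D; (1,5):dx=+1,dy=-1->D
  (1,6):dx=-9,dy=+2->D; (1,7):dx=-2,dy=-6->C; (1,8):dx=-4,dy=-3->C; (1,9):dx=-5,dy=+7->D
  (2,3):dx=+1,dy=+13->C; (2,4):dx=+4,dy=+17->C; (2,5):dx=+8,dy=+7->C; (2,6):dx=-2,dy=+10->D
  (2,7):dx=+5,dy=+2->C; (2,8):dx=+3,dy=+5->C; (2,9):dx=+2,dy=+15->C; (3,4):dx=+3,dy=+4->C
  (3,5):dx=+7,dy=-6->D; (3,6):dx=-3,dy=-3->C; (3,7):dx=+4,dy=-11->D; (3,8):dx=+2,dy=-8->D
  (3,9):dx=+1,dy=+2->C; (4,5):dx=+4,dy=-10->D; (4,6):dx=-6,dy=-7->C; (4,7):dx=+1,dy=-15->D
  (4,8):dx=-1,dy=-12->C; (4,9):dx=-2,dy=-2->C; (5,6):dx=-10,dy=+3->D; (5,7):dx=-3,dy=-5->C
  (5,8):dx=-5,dy=-2->C; (5,9):dx=-6,dy=+8->D; (6,7):dx=+7,dy=-8->D; (6,8):dx=+5,dy=-5->D
  (6,9):dx=+4,dy=+5->C; (7,8):dx=-2,dy=+3->D; (7,9):dx=-3,dy=+13->D; (8,9):dx=-1,dy=+10->D
Step 2: C = 18, D = 18, total pairs = 36.
Step 3: tau = (C - D)/(n(n-1)/2) = (18 - 18)/36 = 0.000000.
Step 4: Exact two-sided p-value (enumerate n! = 362880 permutations of y under H0): p = 1.000000.
Step 5: alpha = 0.05. fail to reject H0.

tau_b = 0.0000 (C=18, D=18), p = 1.000000, fail to reject H0.


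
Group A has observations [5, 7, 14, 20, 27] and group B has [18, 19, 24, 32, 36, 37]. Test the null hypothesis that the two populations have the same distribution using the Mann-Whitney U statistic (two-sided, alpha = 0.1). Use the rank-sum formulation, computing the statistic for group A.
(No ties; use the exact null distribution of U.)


Step 1: Combine and sort all 11 observations; assign midranks.
sorted (value, group): (5,X), (7,X), (14,X), (18,Y), (19,Y), (20,X), (24,Y), (27,X), (32,Y), (36,Y), (37,Y)
ranks: 5->1, 7->2, 14->3, 18->4, 19->5, 20->6, 24->7, 27->8, 32->9, 36->10, 37->11
Step 2: Rank sum for X: R1 = 1 + 2 + 3 + 6 + 8 = 20.
Step 3: U_X = R1 - n1(n1+1)/2 = 20 - 5*6/2 = 20 - 15 = 5.
       U_Y = n1*n2 - U_X = 30 - 5 = 25.
Step 4: No ties, so the exact null distribution of U (based on enumerating the C(11,5) = 462 equally likely rank assignments) gives the two-sided p-value.
Step 5: p-value = 0.082251; compare to alpha = 0.1. reject H0.

U_X = 5, p = 0.082251, reject H0 at alpha = 0.1.


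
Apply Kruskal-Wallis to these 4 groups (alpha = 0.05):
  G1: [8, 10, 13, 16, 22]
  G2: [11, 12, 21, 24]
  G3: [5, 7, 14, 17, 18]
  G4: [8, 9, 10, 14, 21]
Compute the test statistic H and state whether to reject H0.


Step 1: Combine all N = 19 observations and assign midranks.
sorted (value, group, rank): (5,G3,1), (7,G3,2), (8,G1,3.5), (8,G4,3.5), (9,G4,5), (10,G1,6.5), (10,G4,6.5), (11,G2,8), (12,G2,9), (13,G1,10), (14,G3,11.5), (14,G4,11.5), (16,G1,13), (17,G3,14), (18,G3,15), (21,G2,16.5), (21,G4,16.5), (22,G1,18), (24,G2,19)
Step 2: Sum ranks within each group.
R_1 = 51 (n_1 = 5)
R_2 = 52.5 (n_2 = 4)
R_3 = 43.5 (n_3 = 5)
R_4 = 43 (n_4 = 5)
Step 3: H = 12/(N(N+1)) * sum(R_i^2/n_i) - 3(N+1)
     = 12/(19*20) * (51^2/5 + 52.5^2/4 + 43.5^2/5 + 43^2/5) - 3*20
     = 0.031579 * 1957.51 - 60
     = 1.816184.
Step 4: Ties present; correction factor C = 1 - 24/(19^3 - 19) = 0.996491. Corrected H = 1.816184 / 0.996491 = 1.822579.
Step 5: Under H0, H ~ chi^2(3); p-value = 0.610034.
Step 6: alpha = 0.05. fail to reject H0.

H = 1.8226, df = 3, p = 0.610034, fail to reject H0.


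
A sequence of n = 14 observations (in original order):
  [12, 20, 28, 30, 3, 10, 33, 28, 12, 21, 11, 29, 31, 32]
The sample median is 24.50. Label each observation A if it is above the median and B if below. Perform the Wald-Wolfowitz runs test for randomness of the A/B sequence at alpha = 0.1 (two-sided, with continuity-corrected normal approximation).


Step 1: Compute median = 24.50; label A = above, B = below.
Labels in order: BBAABBAABBBAAA  (n_A = 7, n_B = 7)
Step 2: Count runs R = 6.
Step 3: Under H0 (random ordering), E[R] = 2*n_A*n_B/(n_A+n_B) + 1 = 2*7*7/14 + 1 = 8.0000.
        Var[R] = 2*n_A*n_B*(2*n_A*n_B - n_A - n_B) / ((n_A+n_B)^2 * (n_A+n_B-1)) = 8232/2548 = 3.2308.
        SD[R] = 1.7974.
Step 4: Continuity-corrected z = (R + 0.5 - E[R]) / SD[R] = (6 + 0.5 - 8.0000) / 1.7974 = -0.8345.
Step 5: Two-sided p-value via normal approximation = 2*(1 - Phi(|z|)) = 0.403986.
Step 6: alpha = 0.1. fail to reject H0.

R = 6, z = -0.8345, p = 0.403986, fail to reject H0.


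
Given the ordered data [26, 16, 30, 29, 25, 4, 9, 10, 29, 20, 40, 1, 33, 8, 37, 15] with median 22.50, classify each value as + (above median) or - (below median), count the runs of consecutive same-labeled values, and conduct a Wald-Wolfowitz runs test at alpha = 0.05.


Step 1: Compute median = 22.50; label A = above, B = below.
Labels in order: ABAAABBBABABABAB  (n_A = 8, n_B = 8)
Step 2: Count runs R = 12.
Step 3: Under H0 (random ordering), E[R] = 2*n_A*n_B/(n_A+n_B) + 1 = 2*8*8/16 + 1 = 9.0000.
        Var[R] = 2*n_A*n_B*(2*n_A*n_B - n_A - n_B) / ((n_A+n_B)^2 * (n_A+n_B-1)) = 14336/3840 = 3.7333.
        SD[R] = 1.9322.
Step 4: Continuity-corrected z = (R - 0.5 - E[R]) / SD[R] = (12 - 0.5 - 9.0000) / 1.9322 = 1.2939.
Step 5: Two-sided p-value via normal approximation = 2*(1 - Phi(|z|)) = 0.195709.
Step 6: alpha = 0.05. fail to reject H0.

R = 12, z = 1.2939, p = 0.195709, fail to reject H0.
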